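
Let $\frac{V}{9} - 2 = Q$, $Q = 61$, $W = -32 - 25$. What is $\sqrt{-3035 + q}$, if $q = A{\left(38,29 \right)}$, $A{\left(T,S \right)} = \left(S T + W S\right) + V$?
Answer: $i \sqrt{3019} \approx 54.945 i$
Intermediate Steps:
$W = -57$
$V = 567$ ($V = 18 + 9 \cdot 61 = 18 + 549 = 567$)
$A{\left(T,S \right)} = 567 - 57 S + S T$ ($A{\left(T,S \right)} = \left(S T - 57 S\right) + 567 = \left(- 57 S + S T\right) + 567 = 567 - 57 S + S T$)
$q = 16$ ($q = 567 - 1653 + 29 \cdot 38 = 567 - 1653 + 1102 = 16$)
$\sqrt{-3035 + q} = \sqrt{-3035 + 16} = \sqrt{-3019} = i \sqrt{3019}$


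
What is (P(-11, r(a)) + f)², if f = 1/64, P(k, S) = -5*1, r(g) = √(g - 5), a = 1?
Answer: 101761/4096 ≈ 24.844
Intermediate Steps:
r(g) = √(-5 + g)
P(k, S) = -5
f = 1/64 ≈ 0.015625
(P(-11, r(a)) + f)² = (-5 + 1/64)² = (-319/64)² = 101761/4096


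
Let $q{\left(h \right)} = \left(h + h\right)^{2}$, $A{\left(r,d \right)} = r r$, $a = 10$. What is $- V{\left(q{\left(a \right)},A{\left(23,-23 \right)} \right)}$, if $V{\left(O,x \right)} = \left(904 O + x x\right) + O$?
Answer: $-641841$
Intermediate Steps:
$A{\left(r,d \right)} = r^{2}$
$q{\left(h \right)} = 4 h^{2}$ ($q{\left(h \right)} = \left(2 h\right)^{2} = 4 h^{2}$)
$V{\left(O,x \right)} = x^{2} + 905 O$ ($V{\left(O,x \right)} = \left(904 O + x^{2}\right) + O = \left(x^{2} + 904 O\right) + O = x^{2} + 905 O$)
$- V{\left(q{\left(a \right)},A{\left(23,-23 \right)} \right)} = - (\left(23^{2}\right)^{2} + 905 \cdot 4 \cdot 10^{2}) = - (529^{2} + 905 \cdot 4 \cdot 100) = - (279841 + 905 \cdot 400) = - (279841 + 362000) = \left(-1\right) 641841 = -641841$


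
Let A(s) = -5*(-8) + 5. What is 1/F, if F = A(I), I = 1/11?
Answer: 1/45 ≈ 0.022222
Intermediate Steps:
I = 1/11 ≈ 0.090909
A(s) = 45 (A(s) = 40 + 5 = 45)
F = 45
1/F = 1/45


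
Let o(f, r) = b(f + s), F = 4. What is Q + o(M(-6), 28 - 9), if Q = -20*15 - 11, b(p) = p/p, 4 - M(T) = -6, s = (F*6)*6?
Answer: -310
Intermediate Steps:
s = 144 (s = (4*6)*6 = 24*6 = 144)
M(T) = 10 (M(T) = 4 - 1*(-6) = 4 + 6 = 10)
b(p) = 1
Q = -311 (Q = -300 - 11 = -311)
o(f, r) = 1
Q + o(M(-6), 28 - 9) = -311 + 1 = -310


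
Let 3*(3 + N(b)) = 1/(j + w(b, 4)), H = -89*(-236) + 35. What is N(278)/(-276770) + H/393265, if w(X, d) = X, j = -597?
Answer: 557370603379/10416366402585 ≈ 0.053509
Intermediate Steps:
H = 21039 (H = 21004 + 35 = 21039)
N(b) = -3 + 1/(3*(-597 + b))
N(278)/(-276770) + H/393265 = ((5374 - 9*278)/(3*(-597 + 278)))/(-276770) + 21039/393265 = ((⅓)*(5374 - 2502)/(-319))*(-1/276770) + 21039*(1/393265) = ((⅓)*(-1/319)*2872)*(-1/276770) + 21039/393265 = -2872/957*(-1/276770) + 21039/393265 = 1436/132434445 + 21039/393265 = 557370603379/10416366402585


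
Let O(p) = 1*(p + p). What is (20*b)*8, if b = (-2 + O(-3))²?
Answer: 10240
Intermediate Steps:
O(p) = 2*p (O(p) = 1*(2*p) = 2*p)
b = 64 (b = (-2 + 2*(-3))² = (-2 - 6)² = (-8)² = 64)
(20*b)*8 = (20*64)*8 = 1280*8 = 10240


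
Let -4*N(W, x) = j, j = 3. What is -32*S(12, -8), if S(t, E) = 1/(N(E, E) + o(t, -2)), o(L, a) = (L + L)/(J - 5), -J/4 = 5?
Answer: 3200/171 ≈ 18.713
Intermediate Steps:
J = -20 (J = -4*5 = -20)
N(W, x) = -¾ (N(W, x) = -¼*3 = -¾)
o(L, a) = -2*L/25 (o(L, a) = (L + L)/(-20 - 5) = (2*L)/(-25) = (2*L)*(-1/25) = -2*L/25)
S(t, E) = 1/(-¾ - 2*t/25)
-32*S(12, -8) = -(-3200)/(75 + 8*12) = -(-3200)/(75 + 96) = -(-3200)/171 = -32*(-100/171) = 3200/171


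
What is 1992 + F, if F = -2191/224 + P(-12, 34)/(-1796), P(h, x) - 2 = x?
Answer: 28480231/14368 ≈ 1982.2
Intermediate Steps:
P(h, x) = 2 + x
F = -140825/14368 (F = -2191/224 + (2 + 34)/(-1796) = -2191*1/224 + 36*(-1/1796) = -313/32 - 9/449 = -140825/14368 ≈ -9.8013)
1992 + F = 1992 - 140825/14368 = 28480231/14368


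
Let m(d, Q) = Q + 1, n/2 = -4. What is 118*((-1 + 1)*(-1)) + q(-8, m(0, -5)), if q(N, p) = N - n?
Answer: 0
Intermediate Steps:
n = -8 (n = 2*(-4) = -8)
m(d, Q) = 1 + Q
q(N, p) = 8 + N (q(N, p) = N - 1*(-8) = N + 8 = 8 + N)
118*((-1 + 1)*(-1)) + q(-8, m(0, -5)) = 118*((-1 + 1)*(-1)) + (8 - 8) = 118*(0*(-1)) + 0 = 118*0 + 0 = 0 + 0 = 0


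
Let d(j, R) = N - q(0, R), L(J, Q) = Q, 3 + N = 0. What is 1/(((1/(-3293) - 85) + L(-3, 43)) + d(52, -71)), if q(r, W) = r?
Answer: -3293/148186 ≈ -0.022222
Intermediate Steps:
N = -3 (N = -3 + 0 = -3)
d(j, R) = -3 (d(j, R) = -3 - 1*0 = -3 + 0 = -3)
1/(((1/(-3293) - 85) + L(-3, 43)) + d(52, -71)) = 1/(((1/(-3293) - 85) + 43) - 3) = 1/(((-1/3293 - 85) + 43) - 3) = 1/((-279906/3293 + 43) - 3) = 1/(-138307/3293 - 3) = 1/(-148186/3293) = -3293/148186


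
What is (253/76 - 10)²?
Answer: 257049/5776 ≈ 44.503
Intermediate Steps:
(253/76 - 10)² = (-507/76)² = 257049/5776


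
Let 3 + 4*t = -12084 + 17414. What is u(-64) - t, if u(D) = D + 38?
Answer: -5431/4 ≈ -1357.8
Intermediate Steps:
u(D) = 38 + D
t = 5327/4 (t = -3/4 + (-12084 + 17414)/4 = -3/4 + (1/4)*5330 = -3/4 + 2665/2 = 5327/4 ≈ 1331.8)
u(-64) - t = (38 - 64) - 1*5327/4 = -26 - 5327/4 = -5431/4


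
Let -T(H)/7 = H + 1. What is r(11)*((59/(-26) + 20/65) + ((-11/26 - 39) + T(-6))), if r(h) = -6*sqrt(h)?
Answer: 498*sqrt(11)/13 ≈ 127.05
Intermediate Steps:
T(H) = -7 - 7*H (T(H) = -7*(H + 1) = -7*(1 + H) = -7 - 7*H)
r(11)*((59/(-26) + 20/65) + ((-11/26 - 39) + T(-6))) = (-6*sqrt(11))*((59/(-26) + 20/65) + ((-11/26 - 39) + (-7 - 7*(-6)))) = (-6*sqrt(11))*((59*(-1/26) + 20*(1/65)) + ((-11*1/26 - 39) + (-7 + 42))) = (-6*sqrt(11))*((-59/26 + 4/13) + ((-11/26 - 39) + 35)) = (-6*sqrt(11))*(-51/26 + (-1025/26 + 35)) = (-6*sqrt(11))*(-51/26 - 115/26) = -6*sqrt(11)*(-83/13) = 498*sqrt(11)/13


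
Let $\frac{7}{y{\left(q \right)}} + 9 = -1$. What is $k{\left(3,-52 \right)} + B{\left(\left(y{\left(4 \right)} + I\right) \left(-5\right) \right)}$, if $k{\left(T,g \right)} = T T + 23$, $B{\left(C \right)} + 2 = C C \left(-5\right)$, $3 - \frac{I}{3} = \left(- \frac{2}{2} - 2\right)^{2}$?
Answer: $- \frac{174725}{4} \approx -43681.0$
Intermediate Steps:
$I = -18$ ($I = 9 - 3 \left(- \frac{2}{2} - 2\right)^{2} = 9 - 3 \left(\left(-2\right) \frac{1}{2} - 2\right)^{2} = 9 - 3 \left(-1 - 2\right)^{2} = 9 - 3 \left(-3\right)^{2} = 9 - 27 = -18$)
$y{\left(q \right)} = - \frac{7}{10}$ ($y{\left(q \right)} = \frac{7}{-9 - 1} = \frac{7}{-10} = 7 \left(- \frac{1}{10}\right) = - \frac{7}{10}$)
$B{\left(C \right)} = -2 - 5 C^{2}$ ($B{\left(C \right)} = -2 + C C \left(-5\right) = -2 + C^{2} \left(-5\right) = -2 - 5 C^{2}$)
$k{\left(T,g \right)} = 23 + T^{2}$ ($k{\left(T,g \right)} = T^{2} + 23 = 23 + T^{2}$)
$k{\left(3,-52 \right)} + B{\left(\left(y{\left(4 \right)} + I\right) \left(-5\right) \right)} = \left(23 + 3^{2}\right) - \left(2 + 5 \left(\left(- \frac{7}{10} - 18\right) \left(-5\right)\right)^{2}\right) = \left(23 + 9\right) - \left(2 + 5 \left(\left(- \frac{187}{10}\right) \left(-5\right)\right)^{2}\right) = 32 - \left(2 + 5 \left(\frac{187}{2}\right)^{2}\right) = 32 - \frac{174853}{4} = - \frac{174725}{4}$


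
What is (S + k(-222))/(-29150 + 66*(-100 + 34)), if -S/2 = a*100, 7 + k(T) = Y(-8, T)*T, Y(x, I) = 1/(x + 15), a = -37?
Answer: -51529/234542 ≈ -0.21970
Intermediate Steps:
Y(x, I) = 1/(15 + x)
k(T) = -7 + T/7 (k(T) = -7 + T/(15 - 8) = -7 + T/7)
S = 7400 (S = -(-74)*100 = -2*(-3700) = 7400)
(S + k(-222))/(-29150 + 66*(-100 + 34)) = (7400 + (-7 + (1/7)*(-222)))/(-29150 + 66*(-100 + 34)) = (7400 + (-7 - 222/7))/(-29150 + 66*(-66)) = (7400 - 271/7)/(-29150 - 4356) = (51529/7)/(-33506) = (51529/7)*(-1/33506) = -51529/234542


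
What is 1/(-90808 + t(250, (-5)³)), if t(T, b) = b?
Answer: -1/90933 ≈ -1.0997e-5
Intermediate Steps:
1/(-90808 + t(250, (-5)³)) = 1/(-90808 + (-5)³) = 1/(-90808 - 125) = 1/(-90933) = -1/90933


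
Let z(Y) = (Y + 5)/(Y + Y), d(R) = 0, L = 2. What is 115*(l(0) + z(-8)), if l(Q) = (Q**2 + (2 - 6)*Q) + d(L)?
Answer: 345/16 ≈ 21.563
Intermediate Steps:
z(Y) = (5 + Y)/(2*Y) (z(Y) = (5 + Y)/((2*Y)) = (5 + Y)*(1/(2*Y)) = (5 + Y)/(2*Y))
l(Q) = Q**2 - 4*Q (l(Q) = (Q**2 + (2 - 6)*Q) + 0 = (Q**2 - 4*Q) + 0 = Q**2 - 4*Q)
115*(l(0) + z(-8)) = 115*(0*(-4 + 0) + (1/2)*(5 - 8)/(-8)) = 115*(0*(-4) + (1/2)*(-1/8)*(-3)) = 115*(0 + 3/16) = 115*(3/16) = 345/16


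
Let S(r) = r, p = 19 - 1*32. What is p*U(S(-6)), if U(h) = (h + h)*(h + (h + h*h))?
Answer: 3744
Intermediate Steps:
p = -13 (p = 19 - 32 = -13)
U(h) = 2*h*(h**2 + 2*h) (U(h) = (2*h)*(h + (h + h**2)) = (2*h)*(h**2 + 2*h) = 2*h*(h**2 + 2*h))
p*U(S(-6)) = -26*(-6)**2*(2 - 6) = -26*36*(-4) = -13*(-288) = 3744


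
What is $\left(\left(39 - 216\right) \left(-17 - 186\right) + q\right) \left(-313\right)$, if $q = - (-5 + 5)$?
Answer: $-11246403$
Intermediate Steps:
$q = 0$ ($q = \left(-1\right) 0 = 0$)
$\left(\left(39 - 216\right) \left(-17 - 186\right) + q\right) \left(-313\right) = \left(\left(39 - 216\right) \left(-17 - 186\right) + 0\right) \left(-313\right) = \left(\left(-177\right) \left(-203\right) + 0\right) \left(-313\right) = \left(35931 + 0\right) \left(-313\right) = 35931 \left(-313\right) = -11246403$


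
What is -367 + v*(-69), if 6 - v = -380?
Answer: -27001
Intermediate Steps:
v = 386 (v = 6 - 1*(-380) = 6 + 380 = 386)
-367 + v*(-69) = -367 + 386*(-69) = -367 - 26634 = -27001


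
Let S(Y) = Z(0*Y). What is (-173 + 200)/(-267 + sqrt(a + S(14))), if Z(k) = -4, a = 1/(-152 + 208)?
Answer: -403704/3992407 - 54*I*sqrt(3122)/3992407 ≈ -0.10112 - 0.00075574*I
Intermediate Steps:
a = 1/56 ≈ 0.017857
S(Y) = -4
(-173 + 200)/(-267 + sqrt(a + S(14))) = (-173 + 200)/(-267 + sqrt(1/56 - 4)) = 27/(-267 + sqrt(-223/56)) = 27/(-267 + I*sqrt(3122)/28)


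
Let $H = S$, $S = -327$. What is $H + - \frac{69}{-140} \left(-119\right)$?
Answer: $- \frac{7713}{20} \approx -385.65$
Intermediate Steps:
$H = -327$
$H + - \frac{69}{-140} \left(-119\right) = -327 + - \frac{69}{-140} \left(-119\right) = -327 + \left(-69\right) \left(- \frac{1}{140}\right) \left(-119\right) = -327 + \frac{69}{140} \left(-119\right) = -327 - \frac{1173}{20} = - \frac{7713}{20}$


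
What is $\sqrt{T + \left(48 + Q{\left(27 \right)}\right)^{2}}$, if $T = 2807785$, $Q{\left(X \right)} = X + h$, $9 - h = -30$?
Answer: $\sqrt{2820781} \approx 1679.5$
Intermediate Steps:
$h = 39$ ($h = 9 - -30 = 9 + 30 = 39$)
$Q{\left(X \right)} = 39 + X$ ($Q{\left(X \right)} = X + 39 = 39 + X$)
$\sqrt{T + \left(48 + Q{\left(27 \right)}\right)^{2}} = \sqrt{2807785 + \left(48 + \left(39 + 27\right)\right)^{2}} = \sqrt{2807785 + \left(48 + 66\right)^{2}} = \sqrt{2807785 + 114^{2}} = \sqrt{2807785 + 12996} = \sqrt{2820781}$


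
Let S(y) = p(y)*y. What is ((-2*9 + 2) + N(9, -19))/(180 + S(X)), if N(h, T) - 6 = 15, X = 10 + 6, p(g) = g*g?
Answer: 5/4276 ≈ 0.0011693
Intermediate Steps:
p(g) = g²
X = 16
N(h, T) = 21 (N(h, T) = 6 + 15 = 21)
S(y) = y³ (S(y) = y²*y = y³)
((-2*9 + 2) + N(9, -19))/(180 + S(X)) = ((-2*9 + 2) + 21)/(180 + 16³) = ((-18 + 2) + 21)/(180 + 4096) = (-16 + 21)/4276 = 5*(1/4276) = 5/4276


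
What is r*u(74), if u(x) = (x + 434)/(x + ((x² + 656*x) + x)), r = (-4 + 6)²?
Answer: 254/6771 ≈ 0.037513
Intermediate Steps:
r = 4 (r = 2² = 4)
u(x) = (434 + x)/(x² + 658*x) (u(x) = (434 + x)/(x + (x² + 657*x)) = (434 + x)/(x² + 658*x))
r*u(74) = 4*((434 + 74)/(74*(658 + 74))) = 4*((1/74)*508/732) = 4*((1/74)*(1/732)*508) = 4*(127/13542) = 254/6771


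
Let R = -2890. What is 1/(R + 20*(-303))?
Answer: -1/8950 ≈ -0.00011173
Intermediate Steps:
1/(R + 20*(-303)) = 1/(-2890 + 20*(-303)) = 1/(-2890 - 6060) = 1/(-8950) = -1/8950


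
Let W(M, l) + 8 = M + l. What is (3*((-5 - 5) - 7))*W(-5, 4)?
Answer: 459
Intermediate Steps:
W(M, l) = -8 + M + l (W(M, l) = -8 + (M + l) = -8 + M + l)
(3*((-5 - 5) - 7))*W(-5, 4) = (3*((-5 - 5) - 7))*(-8 - 5 + 4) = (3*(-10 - 7))*(-9) = (3*(-17))*(-9) = -51*(-9) = 459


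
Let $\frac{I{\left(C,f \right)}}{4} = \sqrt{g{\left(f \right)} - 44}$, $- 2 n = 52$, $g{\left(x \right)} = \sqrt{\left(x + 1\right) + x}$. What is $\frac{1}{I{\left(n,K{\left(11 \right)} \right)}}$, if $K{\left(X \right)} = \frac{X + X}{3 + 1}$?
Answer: $- \frac{i \sqrt{2}}{8 \sqrt{22 - \sqrt{3}}} \approx - 0.039266 i$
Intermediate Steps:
$K{\left(X \right)} = \frac{X}{2}$ ($K{\left(X \right)} = \frac{2 X}{4} = 2 X \frac{1}{4} = \frac{X}{2}$)
$g{\left(x \right)} = \sqrt{1 + 2 x}$ ($g{\left(x \right)} = \sqrt{\left(1 + x\right) + x} = \sqrt{1 + 2 x}$)
$n = -26$ ($n = \left(- \frac{1}{2}\right) 52 = -26$)
$I{\left(C,f \right)} = 4 \sqrt{-44 + \sqrt{1 + 2 f}}$ ($I{\left(C,f \right)} = 4 \sqrt{\sqrt{1 + 2 f} - 44} = 4 \sqrt{-44 + \sqrt{1 + 2 f}}$)
$\frac{1}{I{\left(n,K{\left(11 \right)} \right)}} = \frac{1}{4 \sqrt{-44 + \sqrt{1 + 2 \cdot \frac{1}{2} \cdot 11}}} = \frac{1}{4 \sqrt{-44 + \sqrt{1 + 2 \cdot \frac{11}{2}}}} = \frac{1}{4 \sqrt{-44 + \sqrt{1 + 11}}} = \frac{1}{4 \sqrt{-44 + \sqrt{12}}} = \frac{1}{4 \sqrt{-44 + 2 \sqrt{3}}}$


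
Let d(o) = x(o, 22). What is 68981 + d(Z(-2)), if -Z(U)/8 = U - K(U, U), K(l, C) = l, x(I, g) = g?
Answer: 69003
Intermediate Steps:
Z(U) = 0 (Z(U) = -8*(U - U) = -8*0 = 0)
d(o) = 22
68981 + d(Z(-2)) = 68981 + 22 = 69003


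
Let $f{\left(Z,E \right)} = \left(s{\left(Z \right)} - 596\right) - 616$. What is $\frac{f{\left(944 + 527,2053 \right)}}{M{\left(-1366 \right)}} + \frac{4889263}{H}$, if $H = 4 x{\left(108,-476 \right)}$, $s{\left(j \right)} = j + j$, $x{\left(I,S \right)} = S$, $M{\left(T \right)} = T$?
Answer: $- \frac{3341013589}{1300432} \approx -2569.2$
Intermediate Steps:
$s{\left(j \right)} = 2 j$
$f{\left(Z,E \right)} = -1212 + 2 Z$ ($f{\left(Z,E \right)} = \left(2 Z - 596\right) - 616 = \left(-596 + 2 Z\right) - 616 = -1212 + 2 Z$)
$H = -1904$ ($H = 4 \left(-476\right) = -1904$)
$\frac{f{\left(944 + 527,2053 \right)}}{M{\left(-1366 \right)}} + \frac{4889263}{H} = \frac{-1212 + 2 \left(944 + 527\right)}{-1366} + \frac{4889263}{-1904} = \left(-1212 + 2 \cdot 1471\right) \left(- \frac{1}{1366}\right) + 4889263 \left(- \frac{1}{1904}\right) = \left(-1212 + 2942\right) \left(- \frac{1}{1366}\right) - \frac{4889263}{1904} = 1730 \left(- \frac{1}{1366}\right) - \frac{4889263}{1904} = - \frac{865}{683} - \frac{4889263}{1904} = - \frac{3341013589}{1300432}$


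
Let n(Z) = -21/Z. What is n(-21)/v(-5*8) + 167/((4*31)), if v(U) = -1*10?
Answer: 773/620 ≈ 1.2468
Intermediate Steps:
v(U) = -10
n(-21)/v(-5*8) + 167/((4*31)) = -21/(-21)/(-10) + 167/((4*31)) = -21*(-1/21)*(-1/10) + 167/124 = 1*(-1/10) + 167*(1/124) = -1/10 + 167/124 = 773/620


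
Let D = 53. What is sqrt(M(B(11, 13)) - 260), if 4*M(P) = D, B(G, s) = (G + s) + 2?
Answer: I*sqrt(987)/2 ≈ 15.708*I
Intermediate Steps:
B(G, s) = 2 + G + s
M(P) = 53/4 (M(P) = (1/4)*53 = 53/4)
sqrt(M(B(11, 13)) - 260) = sqrt(53/4 - 260) = sqrt(-987/4) = I*sqrt(987)/2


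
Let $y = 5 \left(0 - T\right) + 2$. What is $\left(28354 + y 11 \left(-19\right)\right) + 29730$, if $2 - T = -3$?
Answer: $62891$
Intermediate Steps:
$T = 5$ ($T = 2 - -3 = 2 + 3 = 5$)
$y = -23$ ($y = 5 \left(0 - 5\right) + 2 = 5 \left(-5\right) + 2 = -25 + 2 = -23$)
$\left(28354 + y 11 \left(-19\right)\right) + 29730 = \left(28354 + \left(-23\right) 11 \left(-19\right)\right) + 29730 = \left(28354 - -4807\right) + 29730 = \left(28354 + 4807\right) + 29730 = 33161 + 29730 = 62891$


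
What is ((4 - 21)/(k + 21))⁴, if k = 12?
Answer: 83521/1185921 ≈ 0.070427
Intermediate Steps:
((4 - 21)/(k + 21))⁴ = ((4 - 21)/(12 + 21))⁴ = (-17/33)⁴ = 83521/1185921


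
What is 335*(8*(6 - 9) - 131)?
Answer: -51925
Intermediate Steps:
335*(8*(6 - 9) - 131) = 335*(8*(-3) - 131) = 335*(-24 - 131) = 335*(-155) = -51925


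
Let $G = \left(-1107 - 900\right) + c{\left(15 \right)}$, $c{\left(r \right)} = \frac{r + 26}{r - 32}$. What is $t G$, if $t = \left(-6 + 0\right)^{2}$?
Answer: $- \frac{1229760}{17} \approx -72339.0$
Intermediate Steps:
$c{\left(r \right)} = \frac{26 + r}{-32 + r}$
$G = - \frac{34160}{17}$ ($G = \left(-1107 - 900\right) + \frac{26 + 15}{-32 + 15} = -2007 + \frac{1}{-17} \cdot 41 = -2007 - \frac{41}{17} = - \frac{34160}{17} \approx -2009.4$)
$t = 36$ ($t = \left(-6\right)^{2} = 36$)
$t G = 36 \left(- \frac{34160}{17}\right) = - \frac{1229760}{17}$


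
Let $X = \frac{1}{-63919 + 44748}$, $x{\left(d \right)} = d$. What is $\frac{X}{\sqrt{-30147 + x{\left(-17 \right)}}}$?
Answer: $\frac{i \sqrt{7541}}{289137022} \approx 3.0034 \cdot 10^{-7} i$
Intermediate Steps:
$X = - \frac{1}{19171}$ ($X = \frac{1}{-19171} = - \frac{1}{19171} \approx -5.2162 \cdot 10^{-5}$)
$\frac{X}{\sqrt{-30147 + x{\left(-17 \right)}}} = - \frac{1}{19171 \sqrt{-30147 - 17}} = - \frac{1}{19171 \sqrt{-30164}} = - \frac{1}{19171 \cdot 2 i \sqrt{7541}} = - \frac{\left(- \frac{1}{15082}\right) i \sqrt{7541}}{19171} = \frac{i \sqrt{7541}}{289137022}$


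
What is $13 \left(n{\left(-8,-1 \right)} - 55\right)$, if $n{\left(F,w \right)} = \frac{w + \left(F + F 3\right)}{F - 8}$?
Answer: $- \frac{11011}{16} \approx -688.19$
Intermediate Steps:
$n{\left(F,w \right)} = \frac{w + 4 F}{-8 + F}$ ($n{\left(F,w \right)} = \frac{w + \left(F + 3 F\right)}{-8 + F} = \frac{w + 4 F}{-8 + F}$)
$13 \left(n{\left(-8,-1 \right)} - 55\right) = 13 \left(\frac{-1 + 4 \left(-8\right)}{-8 - 8} - 55\right) = 13 \left(\frac{-1 - 32}{-16} - 55\right) = 13 \left(\left(- \frac{1}{16}\right) \left(-33\right) - 55\right) = 13 \left(\frac{33}{16} - 55\right) = 13 \left(- \frac{847}{16}\right) = - \frac{11011}{16}$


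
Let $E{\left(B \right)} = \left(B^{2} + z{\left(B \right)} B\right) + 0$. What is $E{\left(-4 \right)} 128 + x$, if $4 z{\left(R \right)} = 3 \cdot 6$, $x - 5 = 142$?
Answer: $-109$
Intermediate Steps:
$x = 147$ ($x = 5 + 142 = 147$)
$z{\left(R \right)} = \frac{9}{2}$ ($z{\left(R \right)} = \frac{3 \cdot 6}{4} = \frac{1}{4} \cdot 18 = \frac{9}{2}$)
$E{\left(B \right)} = B^{2} + \frac{9 B}{2}$ ($E{\left(B \right)} = \left(B^{2} + \frac{9 B}{2}\right) + 0 = B^{2} + \frac{9 B}{2}$)
$E{\left(-4 \right)} 128 + x = \frac{1}{2} \left(-4\right) \left(9 + 2 \left(-4\right)\right) 128 + 147 = \frac{1}{2} \left(-4\right) \left(9 - 8\right) 128 + 147 = \frac{1}{2} \left(-4\right) 1 \cdot 128 + 147 = \left(-2\right) 128 + 147 = -256 + 147 = -109$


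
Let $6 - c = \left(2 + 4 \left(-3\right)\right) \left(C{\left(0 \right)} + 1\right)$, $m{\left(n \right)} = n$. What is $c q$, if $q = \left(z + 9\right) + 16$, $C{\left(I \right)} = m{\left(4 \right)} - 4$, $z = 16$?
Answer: $656$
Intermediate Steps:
$C{\left(I \right)} = 0$ ($C{\left(I \right)} = 4 - 4 = 0$)
$q = 41$ ($q = \left(16 + 9\right) + 16 = 25 + 16 = 41$)
$c = 16$ ($c = 6 - \left(2 + 4 \left(-3\right)\right) \left(0 + 1\right) = 6 - \left(2 - 12\right) 1 = 6 - \left(-10\right) 1 = 6 - -10 = 6 + 10 = 16$)
$c q = 16 \cdot 41 = 656$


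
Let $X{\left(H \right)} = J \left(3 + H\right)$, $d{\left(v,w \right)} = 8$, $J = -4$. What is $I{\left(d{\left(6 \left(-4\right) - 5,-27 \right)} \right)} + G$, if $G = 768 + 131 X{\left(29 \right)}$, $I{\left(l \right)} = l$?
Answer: $-15992$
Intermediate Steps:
$X{\left(H \right)} = -12 - 4 H$ ($X{\left(H \right)} = - 4 \left(3 + H\right) = -12 - 4 H$)
$G = -16000$ ($G = 768 + 131 \left(-12 - 116\right) = 768 + 131 \left(-128\right) = 768 - 16768 = -16000$)
$I{\left(d{\left(6 \left(-4\right) - 5,-27 \right)} \right)} + G = 8 - 16000 = -15992$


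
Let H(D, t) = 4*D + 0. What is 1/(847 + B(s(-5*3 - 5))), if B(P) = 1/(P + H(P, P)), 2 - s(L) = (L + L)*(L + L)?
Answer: 7990/6767529 ≈ 0.0011806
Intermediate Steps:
H(D, t) = 4*D
s(L) = 2 - 4*L² (s(L) = 2 - (L + L)*(L + L) = 2 - 2*L*2*L = 2 - 4*L²)
B(P) = 1/(5*P) (B(P) = 1/(P + 4*P) = 1/(5*P))
1/(847 + B(s(-5*3 - 5))) = 1/(847 + 1/(5*(2 - 4*(-5*3 - 5)²))) = 1/(847 + 1/(5*(2 - 4*(-15 - 5)²))) = 1/(847 + 1/(5*(2 - 4*(-20)²))) = 1/(847 + 1/(5*(2 - 4*400))) = 1/(847 + 1/(5*(2 - 1600))) = 1/(847 + (⅕)/(-1598)) = 1/(847 + (⅕)*(-1/1598)) = 1/(847 - 1/7990) = 1/(6767529/7990) = 7990/6767529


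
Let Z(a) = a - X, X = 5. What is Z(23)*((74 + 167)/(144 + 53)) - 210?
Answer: -37032/197 ≈ -187.98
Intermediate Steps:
Z(a) = -5 + a (Z(a) = a - 1*5 = a - 5 = -5 + a)
Z(23)*((74 + 167)/(144 + 53)) - 210 = (-5 + 23)*((74 + 167)/(144 + 53)) - 210 = 18*(241/197) - 210 = 4338/197 - 210 = -37032/197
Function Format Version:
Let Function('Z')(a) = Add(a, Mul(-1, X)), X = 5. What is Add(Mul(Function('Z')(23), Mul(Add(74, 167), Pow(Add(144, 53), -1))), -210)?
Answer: Rational(-37032, 197) ≈ -187.98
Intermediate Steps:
Function('Z')(a) = Add(-5, a) (Function('Z')(a) = Add(a, Mul(-1, 5)) = Add(a, -5) = Add(-5, a))
Add(Mul(Function('Z')(23), Mul(Add(74, 167), Pow(Add(144, 53), -1))), -210) = Add(Mul(Add(-5, 23), Mul(Add(74, 167), Pow(Add(144, 53), -1))), -210) = Add(Mul(18, Mul(241, Pow(197, -1))), -210) = Add(Mul(18, Mul(241, Rational(1, 197))), -210) = Add(Mul(18, Rational(241, 197)), -210) = Add(Rational(4338, 197), -210) = Rational(-37032, 197)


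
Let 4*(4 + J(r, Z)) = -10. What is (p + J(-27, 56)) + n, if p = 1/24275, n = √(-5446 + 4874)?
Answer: -315573/48550 + 2*I*√143 ≈ -6.5 + 23.917*I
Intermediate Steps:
J(r, Z) = -13/2 (J(r, Z) = -4 + (¼)*(-10) = -4 - 5/2 = -13/2)
n = 2*I*√143 (n = √(-572) = 2*I*√143 ≈ 23.917*I)
p = 1/24275 ≈ 4.1195e-5
(p + J(-27, 56)) + n = (1/24275 - 13/2) + 2*I*√143 = -315573/48550 + 2*I*√143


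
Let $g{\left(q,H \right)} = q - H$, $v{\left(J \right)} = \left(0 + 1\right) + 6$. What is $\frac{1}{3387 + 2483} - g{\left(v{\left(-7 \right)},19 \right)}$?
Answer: $\frac{70441}{5870} \approx 12.0$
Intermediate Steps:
$v{\left(J \right)} = 7$ ($v{\left(J \right)} = 1 + 6 = 7$)
$\frac{1}{3387 + 2483} - g{\left(v{\left(-7 \right)},19 \right)} = \frac{1}{3387 + 2483} - \left(7 - 19\right) = \frac{1}{5870} - \left(7 - 19\right) = \frac{1}{5870} - -12 = \frac{1}{5870} + 12 = \frac{70441}{5870}$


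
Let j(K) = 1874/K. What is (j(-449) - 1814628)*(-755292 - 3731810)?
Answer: 3655955405526292/449 ≈ 8.1424e+12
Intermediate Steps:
(j(-449) - 1814628)*(-755292 - 3731810) = (1874/(-449) - 1814628)*(-755292 - 3731810) = (1874*(-1/449) - 1814628)*(-4487102) = (-1874/449 - 1814628)*(-4487102) = -814769846/449*(-4487102) = 3655955405526292/449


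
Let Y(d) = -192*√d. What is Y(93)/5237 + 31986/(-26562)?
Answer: -5331/4427 - 192*√93/5237 ≈ -1.5578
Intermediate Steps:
Y(93)/5237 + 31986/(-26562) = -192*√93/5237 + 31986/(-26562) = -192*√93*(1/5237) + 31986*(-1/26562) = -192*√93/5237 - 5331/4427 = -5331/4427 - 192*√93/5237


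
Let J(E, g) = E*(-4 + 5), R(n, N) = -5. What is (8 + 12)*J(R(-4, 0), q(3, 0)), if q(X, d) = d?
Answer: -100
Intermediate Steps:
J(E, g) = E (J(E, g) = E*1 = E)
(8 + 12)*J(R(-4, 0), q(3, 0)) = (8 + 12)*(-5) = 20*(-5) = -100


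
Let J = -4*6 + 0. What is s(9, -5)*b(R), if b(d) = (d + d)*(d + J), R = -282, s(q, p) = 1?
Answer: 172584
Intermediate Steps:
J = -24 (J = -24 + 0 = -24)
b(d) = 2*d*(-24 + d) (b(d) = (d + d)*(d - 24) = (2*d)*(-24 + d) = 2*d*(-24 + d))
s(9, -5)*b(R) = 1*(2*(-282)*(-24 - 282)) = 1*(2*(-282)*(-306)) = 1*172584 = 172584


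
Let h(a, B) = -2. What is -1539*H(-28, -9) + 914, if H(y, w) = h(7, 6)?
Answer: 3992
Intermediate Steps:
H(y, w) = -2
-1539*H(-28, -9) + 914 = -1539*(-2) + 914 = 3078 + 914 = 3992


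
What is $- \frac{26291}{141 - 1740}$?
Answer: $\frac{26291}{1599} \approx 16.442$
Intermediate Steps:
$- \frac{26291}{141 - 1740} = - \frac{26291}{-1599} = \left(-26291\right) \left(- \frac{1}{1599}\right) = \frac{26291}{1599}$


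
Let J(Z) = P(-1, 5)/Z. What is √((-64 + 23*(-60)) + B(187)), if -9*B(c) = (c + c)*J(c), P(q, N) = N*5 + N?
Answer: 16*I*√51/3 ≈ 38.088*I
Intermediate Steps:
P(q, N) = 6*N (P(q, N) = 5*N + N = 6*N)
J(Z) = 30/Z (J(Z) = (6*5)/Z = 30/Z)
B(c) = -20/3 (B(c) = -(c + c)*30/c/9 = -2*c*30/c/9 = -⅑*60 = -20/3)
√((-64 + 23*(-60)) + B(187)) = √((-64 + 23*(-60)) - 20/3) = √((-64 - 1380) - 20/3) = √(-1444 - 20/3) = √(-4352/3) = 16*I*√51/3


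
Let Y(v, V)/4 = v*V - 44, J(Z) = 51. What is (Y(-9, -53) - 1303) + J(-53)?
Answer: 480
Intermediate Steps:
Y(v, V) = -176 + 4*V*v (Y(v, V) = 4*(v*V - 44) = 4*(V*v - 44) = 4*(-44 + V*v) = -176 + 4*V*v)
(Y(-9, -53) - 1303) + J(-53) = ((-176 + 4*(-53)*(-9)) - 1303) + 51 = ((-176 + 1908) - 1303) + 51 = (1732 - 1303) + 51 = 429 + 51 = 480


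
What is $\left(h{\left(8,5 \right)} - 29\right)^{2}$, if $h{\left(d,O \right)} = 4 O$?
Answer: $81$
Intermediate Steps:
$\left(h{\left(8,5 \right)} - 29\right)^{2} = \left(4 \cdot 5 - 29\right)^{2} = \left(20 - 29\right)^{2} = \left(-9\right)^{2} = 81$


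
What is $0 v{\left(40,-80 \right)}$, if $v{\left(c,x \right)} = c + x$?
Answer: $0$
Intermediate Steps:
$0 v{\left(40,-80 \right)} = 0 \left(40 - 80\right) = 0 \left(-40\right) = 0$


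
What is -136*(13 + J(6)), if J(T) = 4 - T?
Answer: -1496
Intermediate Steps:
-136*(13 + J(6)) = -136*(13 + (4 - 1*6)) = -136*(13 + (4 - 6)) = -136*(13 - 2) = -136*11 = -1496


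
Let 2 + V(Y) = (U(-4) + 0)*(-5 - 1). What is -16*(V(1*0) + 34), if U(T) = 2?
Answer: -320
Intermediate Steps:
V(Y) = -14 (V(Y) = -2 + (2 + 0)*(-5 - 1) = -2 + 2*(-6) = -2 - 12 = -14)
-16*(V(1*0) + 34) = -16*(-14 + 34) = -16*20 = -320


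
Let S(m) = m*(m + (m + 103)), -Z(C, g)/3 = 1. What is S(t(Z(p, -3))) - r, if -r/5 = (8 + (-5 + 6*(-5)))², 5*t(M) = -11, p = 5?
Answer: 85702/25 ≈ 3428.1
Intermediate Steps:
Z(C, g) = -3 (Z(C, g) = -3*1 = -3)
t(M) = -11/5 (t(M) = (⅕)*(-11) = -11/5)
r = -3645 (r = -5*(8 + (-5 + 6*(-5)))² = -5*(8 + (-5 - 30))² = -5*(8 - 35)² = -5*(-27)² = -5*729 = -3645)
S(m) = m*(103 + 2*m) (S(m) = m*(m + (103 + m)) = m*(103 + 2*m))
S(t(Z(p, -3))) - r = -11*(103 + 2*(-11/5))/5 - 1*(-3645) = -11*(103 - 22/5)/5 + 3645 = -11/5*493/5 + 3645 = -5423/25 + 3645 = 85702/25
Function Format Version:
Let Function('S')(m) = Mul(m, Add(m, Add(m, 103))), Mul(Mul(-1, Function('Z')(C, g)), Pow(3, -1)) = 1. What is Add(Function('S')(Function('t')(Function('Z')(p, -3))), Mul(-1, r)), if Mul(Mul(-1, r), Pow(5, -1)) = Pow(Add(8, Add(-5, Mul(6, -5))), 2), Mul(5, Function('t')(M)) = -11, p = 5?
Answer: Rational(85702, 25) ≈ 3428.1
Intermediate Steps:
Function('Z')(C, g) = -3 (Function('Z')(C, g) = Mul(-3, 1) = -3)
Function('t')(M) = Rational(-11, 5) (Function('t')(M) = Mul(Rational(1, 5), -11) = Rational(-11, 5))
r = -3645 (r = Mul(-5, Pow(Add(8, Add(-5, Mul(6, -5))), 2)) = Mul(-5, Pow(Add(8, Add(-5, -30)), 2)) = Mul(-5, Pow(Add(8, -35), 2)) = Mul(-5, Pow(-27, 2)) = Mul(-5, 729) = -3645)
Function('S')(m) = Mul(m, Add(103, Mul(2, m))) (Function('S')(m) = Mul(m, Add(m, Add(103, m))) = Mul(m, Add(103, Mul(2, m))))
Add(Function('S')(Function('t')(Function('Z')(p, -3))), Mul(-1, r)) = Add(Mul(Rational(-11, 5), Add(103, Mul(2, Rational(-11, 5)))), Mul(-1, -3645)) = Add(Mul(Rational(-11, 5), Add(103, Rational(-22, 5))), 3645) = Add(Mul(Rational(-11, 5), Rational(493, 5)), 3645) = Add(Rational(-5423, 25), 3645) = Rational(85702, 25)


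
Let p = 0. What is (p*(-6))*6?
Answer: 0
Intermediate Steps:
(p*(-6))*6 = (0*(-6))*6 = 0*6 = 0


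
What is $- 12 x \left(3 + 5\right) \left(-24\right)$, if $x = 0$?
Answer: $0$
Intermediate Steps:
$- 12 x \left(3 + 5\right) \left(-24\right) = - 12 \cdot 0 \left(3 + 5\right) \left(-24\right) = - 12 \cdot 0 \cdot 8 \left(-24\right) = \left(-12\right) 0 \left(-24\right) = 0 \left(-24\right) = 0$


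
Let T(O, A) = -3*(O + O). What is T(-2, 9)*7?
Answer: 84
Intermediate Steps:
T(O, A) = -6*O
T(-2, 9)*7 = -6*(-2)*7 = 12*7 = 84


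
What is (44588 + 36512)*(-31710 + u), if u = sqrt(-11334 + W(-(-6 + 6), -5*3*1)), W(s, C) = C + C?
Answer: -2571681000 + 162200*I*sqrt(2841) ≈ -2.5717e+9 + 8.6454e+6*I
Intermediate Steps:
W(s, C) = 2*C
u = 2*I*sqrt(2841) (u = sqrt(-11334 + 2*(-5*3*1)) = sqrt(-11334 + 2*(-15*1)) = sqrt(-11334 + 2*(-15)) = sqrt(-11334 - 30) = sqrt(-11364) = 2*I*sqrt(2841) ≈ 106.6*I)
(44588 + 36512)*(-31710 + u) = (44588 + 36512)*(-31710 + 2*I*sqrt(2841)) = 81100*(-31710 + 2*I*sqrt(2841)) = -2571681000 + 162200*I*sqrt(2841)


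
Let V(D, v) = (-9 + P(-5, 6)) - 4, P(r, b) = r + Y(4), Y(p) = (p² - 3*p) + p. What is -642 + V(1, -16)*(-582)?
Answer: 5178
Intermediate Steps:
Y(p) = p² - 2*p
P(r, b) = 8 + r (P(r, b) = r + 4*(-2 + 4) = r + 4*2 = r + 8 = 8 + r)
V(D, v) = -10 (V(D, v) = (-9 + (8 - 5)) - 4 = (-9 + 3) - 4 = -6 - 4 = -10)
-642 + V(1, -16)*(-582) = -642 - 10*(-582) = -642 + 5820 = 5178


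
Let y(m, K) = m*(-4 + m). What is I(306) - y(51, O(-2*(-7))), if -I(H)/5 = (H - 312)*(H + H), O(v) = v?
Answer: 15963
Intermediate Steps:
I(H) = -10*H*(-312 + H) (I(H) = -5*(H - 312)*(H + H) = -5*(-312 + H)*2*H = -10*H*(-312 + H))
I(306) - y(51, O(-2*(-7))) = 10*306*(312 - 1*306) - 51*(-4 + 51) = 10*306*(312 - 306) - 51*47 = 10*306*6 - 1*2397 = 18360 - 2397 = 15963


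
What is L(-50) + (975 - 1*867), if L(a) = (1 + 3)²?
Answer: 124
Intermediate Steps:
L(a) = 16 (L(a) = 4² = 16)
L(-50) + (975 - 1*867) = 16 + (975 - 1*867) = 16 + (975 - 867) = 16 + 108 = 124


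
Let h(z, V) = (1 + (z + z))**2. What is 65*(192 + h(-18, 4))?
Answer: 92105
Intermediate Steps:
h(z, V) = (1 + 2*z)**2
65*(192 + h(-18, 4)) = 65*(192 + (1 + 2*(-18))**2) = 65*(192 + (1 - 36)**2) = 65*(192 + (-35)**2) = 65*(192 + 1225) = 65*1417 = 92105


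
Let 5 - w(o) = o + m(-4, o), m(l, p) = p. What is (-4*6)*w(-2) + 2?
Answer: -214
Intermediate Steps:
w(o) = 5 - 2*o (w(o) = 5 - (o + o) = 5 - 2*o)
(-4*6)*w(-2) + 2 = (-4*6)*(5 - 2*(-2)) + 2 = -24*(5 + 4) + 2 = -24*9 + 2 = -216 + 2 = -214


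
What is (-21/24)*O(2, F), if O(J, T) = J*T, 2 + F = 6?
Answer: -7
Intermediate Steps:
F = 4 (F = -2 + 6 = 4)
(-21/24)*O(2, F) = (-21/24)*(2*4) = -21*1/24*8 = -7/8*8 = -7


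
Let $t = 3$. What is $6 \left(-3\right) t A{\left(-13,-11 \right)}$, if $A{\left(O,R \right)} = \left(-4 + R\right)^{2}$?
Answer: $-12150$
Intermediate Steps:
$6 \left(-3\right) t A{\left(-13,-11 \right)} = 6 \left(-3\right) 3 \left(-4 - 11\right)^{2} = \left(-18\right) 3 \left(-15\right)^{2} = \left(-54\right) 225 = -12150$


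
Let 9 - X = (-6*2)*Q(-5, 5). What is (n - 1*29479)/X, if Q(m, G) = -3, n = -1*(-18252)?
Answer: 11227/27 ≈ 415.81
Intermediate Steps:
n = 18252
X = -27 (X = 9 - (-6*2)*(-3) = 9 - (-12)*(-3) = 9 - 1*36 = 9 - 36 = -27)
(n - 1*29479)/X = (18252 - 1*29479)/(-27) = (18252 - 29479)*(-1/27) = -11227*(-1/27) = 11227/27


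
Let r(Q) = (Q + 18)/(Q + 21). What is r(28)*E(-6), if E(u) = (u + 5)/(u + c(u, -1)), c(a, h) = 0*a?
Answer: 23/147 ≈ 0.15646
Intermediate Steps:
c(a, h) = 0
E(u) = (5 + u)/u (E(u) = (u + 5)/(u + 0) = (5 + u)/u)
r(Q) = (18 + Q)/(21 + Q)
r(28)*E(-6) = ((18 + 28)/(21 + 28))*((5 - 6)/(-6)) = (46/49)*(-⅙*(-1)) = ((1/49)*46)*(⅙) = (46/49)*(⅙) = 23/147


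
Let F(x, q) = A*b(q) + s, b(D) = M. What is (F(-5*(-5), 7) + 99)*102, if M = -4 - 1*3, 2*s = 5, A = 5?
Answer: 6783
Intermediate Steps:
s = 5/2 (s = (1/2)*5 = 5/2 ≈ 2.5000)
M = -7 (M = -4 - 3 = -7)
b(D) = -7
F(x, q) = -65/2 (F(x, q) = 5*(-7) + 5/2 = -35 + 5/2 = -65/2)
(F(-5*(-5), 7) + 99)*102 = (-65/2 + 99)*102 = (133/2)*102 = 6783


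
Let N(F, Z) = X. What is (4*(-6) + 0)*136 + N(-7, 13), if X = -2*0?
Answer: -3264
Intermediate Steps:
X = 0
N(F, Z) = 0
(4*(-6) + 0)*136 + N(-7, 13) = (4*(-6) + 0)*136 + 0 = (-24 + 0)*136 + 0 = -24*136 + 0 = -3264 + 0 = -3264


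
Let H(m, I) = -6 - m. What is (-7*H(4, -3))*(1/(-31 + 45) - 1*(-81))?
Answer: 5675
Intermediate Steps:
(-7*H(4, -3))*(1/(-31 + 45) - 1*(-81)) = (-7*(-6 - 1*4))*(1/(-31 + 45) - 1*(-81)) = (-7*(-6 - 4))*(1/14 + 81) = (-7*(-10))*(1/14 + 81) = 70*(1135/14) = 5675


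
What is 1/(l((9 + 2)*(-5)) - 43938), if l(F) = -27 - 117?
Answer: -1/44082 ≈ -2.2685e-5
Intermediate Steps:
l(F) = -144
1/(l((9 + 2)*(-5)) - 43938) = 1/(-144 - 43938) = 1/(-44082) = -1/44082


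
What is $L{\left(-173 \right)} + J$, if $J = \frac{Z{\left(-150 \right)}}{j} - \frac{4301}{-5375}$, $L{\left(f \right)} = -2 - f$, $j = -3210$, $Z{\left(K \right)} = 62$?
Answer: $\frac{296386421}{1725375} \approx 171.78$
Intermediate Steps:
$J = \frac{1347296}{1725375}$ ($J = \frac{62}{-3210} - \frac{4301}{-5375} = 62 \left(- \frac{1}{3210}\right) - - \frac{4301}{5375} = - \frac{31}{1605} + \frac{4301}{5375} = \frac{1347296}{1725375} \approx 0.78087$)
$L{\left(-173 \right)} + J = \left(-2 - -173\right) + \frac{1347296}{1725375} = \left(-2 + 173\right) + \frac{1347296}{1725375} = 171 + \frac{1347296}{1725375} = \frac{296386421}{1725375}$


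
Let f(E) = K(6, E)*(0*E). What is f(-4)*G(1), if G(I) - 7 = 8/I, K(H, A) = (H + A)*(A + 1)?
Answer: 0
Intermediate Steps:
K(H, A) = (1 + A)*(A + H) (K(H, A) = (A + H)*(1 + A) = (1 + A)*(A + H))
f(E) = 0 (f(E) = (E + 6 + E² + E*6)*(0*E) = (E + 6 + E² + 6*E)*0 = (6 + E² + 7*E)*0 = 0)
G(I) = 7 + 8/I
f(-4)*G(1) = 0*(7 + 8/1) = 0*(7 + 8*1) = 0*(7 + 8) = 0*15 = 0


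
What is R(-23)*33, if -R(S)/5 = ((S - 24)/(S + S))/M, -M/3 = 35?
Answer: 517/322 ≈ 1.6056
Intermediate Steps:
M = -105 (M = -3*35 = -105)
R(S) = (-24 + S)/(42*S) (R(S) = -5*(S - 24)/(S + S)/(-105) = -5*(-24 + S)/((2*S))*(-1)/105 = -5*(-24 + S)*(1/(2*S))*(-1)/105 = -5*(-24 + S)/(2*S)*(-1)/105 = -(-1)*(-24 + S)/(42*S) = (-24 + S)/(42*S))
R(-23)*33 = ((1/42)*(-24 - 23)/(-23))*33 = ((1/42)*(-1/23)*(-47))*33 = (47/966)*33 = 517/322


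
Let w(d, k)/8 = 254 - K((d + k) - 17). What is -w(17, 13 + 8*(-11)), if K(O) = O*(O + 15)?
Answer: 33968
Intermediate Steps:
K(O) = O*(15 + O)
w(d, k) = 2032 - 8*(-17 + d + k)*(-2 + d + k) (w(d, k) = 8*(254 - ((d + k) - 17)*(15 + ((d + k) - 17))) = 8*(254 - (-17 + d + k)*(15 + (-17 + d + k))) = 8*(254 - (-17 + d + k)*(-2 + d + k)) = 2032 - 8*(-17 + d + k)*(-2 + d + k))
-w(17, 13 + 8*(-11)) = -(2032 - 8*(-17 + 17 + (13 + 8*(-11)))*(-2 + 17 + (13 + 8*(-11)))) = -(2032 - 8*(-17 + 17 + (13 - 88))*(-2 + 17 + (13 - 88))) = -(2032 - 8*(-17 + 17 - 75)*(-2 + 17 - 75)) = -(2032 - 8*(-75)*(-60)) = -(2032 - 36000) = -1*(-33968) = 33968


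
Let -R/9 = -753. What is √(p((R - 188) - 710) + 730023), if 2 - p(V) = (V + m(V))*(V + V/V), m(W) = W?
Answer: I*√68407015 ≈ 8270.9*I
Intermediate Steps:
R = 6777 (R = -9*(-753) = 6777)
p(V) = 2 - 2*V*(1 + V) (p(V) = 2 - (V + V)*(V + V/V) = 2 - 2*V*(V + 1) = 2 - 2*V*(1 + V))
√(p((R - 188) - 710) + 730023) = √((2 - 2*((6777 - 188) - 710) - 2*((6777 - 188) - 710)²) + 730023) = √((2 - 2*(6589 - 710) - 2*(6589 - 710)²) + 730023) = √((2 - 2*5879 - 2*5879²) + 730023) = √((2 - 11758 - 2*34562641) + 730023) = √((2 - 11758 - 69125282) + 730023) = √(-69137038 + 730023) = √(-68407015) = I*√68407015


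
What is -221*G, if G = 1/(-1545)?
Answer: 221/1545 ≈ 0.14304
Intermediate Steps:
G = -1/1545 ≈ -0.00064725
-221*G = -221*(-1/1545) = 221/1545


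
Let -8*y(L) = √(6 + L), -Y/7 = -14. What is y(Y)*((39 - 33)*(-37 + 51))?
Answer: -21*√26 ≈ -107.08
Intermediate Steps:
Y = 98 (Y = -7*(-14) = 98)
y(L) = -√(6 + L)/8
y(Y)*((39 - 33)*(-37 + 51)) = (-√(6 + 98)/8)*((39 - 33)*(-37 + 51)) = (-√26/4)*(6*14) = -√26/4*84 = -21*√26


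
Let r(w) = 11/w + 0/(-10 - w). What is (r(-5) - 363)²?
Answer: 3334276/25 ≈ 1.3337e+5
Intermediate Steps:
r(w) = 11/w (r(w) = 11/w + 0 = 11/w)
(r(-5) - 363)² = (11/(-5) - 363)² = (11*(-⅕) - 363)² = (-11/5 - 363)² = (-1826/5)² = 3334276/25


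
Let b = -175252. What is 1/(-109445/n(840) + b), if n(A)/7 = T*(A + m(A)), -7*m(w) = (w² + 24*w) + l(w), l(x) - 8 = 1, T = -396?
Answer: -285076044/49960146972533 ≈ -5.7061e-6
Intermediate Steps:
l(x) = 9 (l(x) = 8 + 1 = 9)
m(w) = -9/7 - 24*w/7 - w²/7 (m(w) = -((w² + 24*w) + 9)/7 = -(9 + w² + 24*w)/7 = -9/7 - 24*w/7 - w²/7)
n(A) = 3564 + 396*A² + 6732*A (n(A) = 7*(-396*(A + (-9/7 - 24*A/7 - A²/7))) = 7*(-396*(-9/7 - 17*A/7 - A²/7)) = 7*(3564/7 + 396*A²/7 + 6732*A/7) = 3564 + 396*A² + 6732*A)
1/(-109445/n(840) + b) = 1/(-109445/(3564 + 396*840² + 6732*840) - 175252) = 1/(-109445/(3564 + 396*705600 + 5654880) - 175252) = 1/(-109445/(3564 + 279417600 + 5654880) - 175252) = 1/(-109445/285076044 - 175252) = 1/(-49960146972533/285076044) = -285076044/49960146972533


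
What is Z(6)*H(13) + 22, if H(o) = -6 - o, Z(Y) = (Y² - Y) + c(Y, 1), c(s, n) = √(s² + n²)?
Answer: -548 - 19*√37 ≈ -663.57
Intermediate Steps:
c(s, n) = √(n² + s²)
Z(Y) = Y² + √(1 + Y²) - Y (Z(Y) = (Y² - Y) + √(1² + Y²) = (Y² - Y) + √(1 + Y²) = Y² + √(1 + Y²) - Y)
Z(6)*H(13) + 22 = (6² + √(1 + 6²) - 1*6)*(-6 - 1*13) + 22 = (36 + √(1 + 36) - 6)*(-6 - 13) + 22 = (36 + √37 - 6)*(-19) + 22 = (30 + √37)*(-19) + 22 = (-570 - 19*√37) + 22 = -548 - 19*√37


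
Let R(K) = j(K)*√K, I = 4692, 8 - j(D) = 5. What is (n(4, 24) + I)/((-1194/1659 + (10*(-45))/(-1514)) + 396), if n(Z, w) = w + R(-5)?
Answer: 1974216636/165597055 + 1255863*I*√5/165597055 ≈ 11.922 + 0.016958*I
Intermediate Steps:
j(D) = 3 (j(D) = 8 - 1*5 = 8 - 5 = 3)
R(K) = 3*√K
n(Z, w) = w + 3*I*√5 (n(Z, w) = w + 3*√(-5) = w + 3*(I*√5) = w + 3*I*√5)
(n(4, 24) + I)/((-1194/1659 + (10*(-45))/(-1514)) + 396) = ((24 + 3*I*√5) + 4692)/((-1194/1659 + (10*(-45))/(-1514)) + 396) = (4716 + 3*I*√5)/((-1194*1/1659 - 450*(-1/1514)) + 396) = (4716 + 3*I*√5)/((-398/553 + 225/757) + 396) = (4716 + 3*I*√5)/(-176861/418621 + 396) = (4716 + 3*I*√5)/(165597055/418621) = (4716 + 3*I*√5)*(418621/165597055) = 1974216636/165597055 + 1255863*I*√5/165597055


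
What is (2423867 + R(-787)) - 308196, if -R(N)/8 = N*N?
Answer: -2839281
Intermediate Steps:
R(N) = -8*N² (R(N) = -8*N*N = -8*N²)
(2423867 + R(-787)) - 308196 = (2423867 - 8*(-787)²) - 308196 = (2423867 - 8*619369) - 308196 = (2423867 - 4954952) - 308196 = -2531085 - 308196 = -2839281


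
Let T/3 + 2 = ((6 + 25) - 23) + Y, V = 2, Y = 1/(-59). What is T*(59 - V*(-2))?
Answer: 66717/59 ≈ 1130.8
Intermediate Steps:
Y = -1/59 ≈ -0.016949
T = 1059/59 (T = -6 + 3*(((6 + 25) - 23) - 1/59) = -6 + 3*((31 - 23) - 1/59) = -6 + 3*(8 - 1/59) = -6 + 3*(471/59) = -6 + 1413/59 = 1059/59 ≈ 17.949)
T*(59 - V*(-2)) = 1059*(59 - 1*2*(-2))/59 = 1059*(59 - 2*(-2))/59 = 1059*(59 + 4)/59 = (1059/59)*63 = 66717/59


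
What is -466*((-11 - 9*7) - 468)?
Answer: 252572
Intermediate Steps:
-466*((-11 - 9*7) - 468) = -466*((-11 - 63) - 468) = -466*(-74 - 468) = -466*(-542) = 252572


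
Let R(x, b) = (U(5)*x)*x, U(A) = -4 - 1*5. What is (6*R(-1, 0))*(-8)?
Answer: 432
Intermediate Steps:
U(A) = -9 (U(A) = -4 - 5 = -9)
R(x, b) = -9*x² (R(x, b) = (-9*x)*x = -9*x²)
(6*R(-1, 0))*(-8) = (6*(-9*(-1)²))*(-8) = (6*(-9*1))*(-8) = (6*(-9))*(-8) = -54*(-8) = 432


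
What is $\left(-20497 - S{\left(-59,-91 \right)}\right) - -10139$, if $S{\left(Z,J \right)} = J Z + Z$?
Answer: $-15668$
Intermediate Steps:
$S{\left(Z,J \right)} = Z + J Z$
$\left(-20497 - S{\left(-59,-91 \right)}\right) - -10139 = \left(-20497 - - 59 \left(1 - 91\right)\right) - -10139 = \left(-20497 - \left(-59\right) \left(-90\right)\right) + 10139 = \left(-20497 - 5310\right) + 10139 = -25807 + 10139 = -15668$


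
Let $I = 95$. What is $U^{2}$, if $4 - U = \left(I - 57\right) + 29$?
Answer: $3969$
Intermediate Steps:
$U = -63$ ($U = 4 - \left(\left(95 - 57\right) + 29\right) = 4 - \left(38 + 29\right) = 4 - 67 = -63$)
$U^{2} = \left(-63\right)^{2} = 3969$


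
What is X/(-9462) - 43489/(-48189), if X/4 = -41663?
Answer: 469015897/25331351 ≈ 18.515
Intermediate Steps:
X = -166652 (X = 4*(-41663) = -166652)
X/(-9462) - 43489/(-48189) = -166652/(-9462) - 43489/(-48189) = -166652*(-1/9462) - 43489*(-1/48189) = 83326/4731 + 43489/48189 = 469015897/25331351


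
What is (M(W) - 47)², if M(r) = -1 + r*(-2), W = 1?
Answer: 2500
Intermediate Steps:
M(r) = -1 - 2*r
(M(W) - 47)² = ((-1 - 2*1) - 47)² = ((-1 - 2) - 47)² = (-3 - 47)² = (-50)² = 2500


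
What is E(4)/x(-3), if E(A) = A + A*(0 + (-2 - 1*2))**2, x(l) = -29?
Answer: -68/29 ≈ -2.3448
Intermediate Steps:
E(A) = 17*A (E(A) = A + A*(0 + (-2 - 2))**2 = A + A*(0 - 4)**2 = A + A*(-4)**2 = A + A*16 = A + 16*A = 17*A)
E(4)/x(-3) = (17*4)/(-29) = 68*(-1/29) = -68/29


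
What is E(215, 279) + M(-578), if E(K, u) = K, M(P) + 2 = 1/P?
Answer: 123113/578 ≈ 213.00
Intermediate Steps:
M(P) = -2 + 1/P
E(215, 279) + M(-578) = 215 + (-2 + 1/(-578)) = 215 + (-2 - 1/578) = 215 - 1157/578 = 123113/578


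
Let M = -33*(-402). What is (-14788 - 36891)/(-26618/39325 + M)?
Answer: -2032276675/521658832 ≈ -3.8958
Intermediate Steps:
M = 13266
(-14788 - 36891)/(-26618/39325 + M) = (-14788 - 36891)/(-26618/39325 + 13266) = -51679/(-26618*1/39325 + 13266) = -51679/(-26618/39325 + 13266) = -51679/521658832/39325 = -51679*39325/521658832 = -2032276675/521658832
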